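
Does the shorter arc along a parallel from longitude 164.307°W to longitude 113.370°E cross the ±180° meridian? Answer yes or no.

Yes

Naïve |113.370 − -164.307| = 277.677° > 180°, so the shorter arc goes the other way round — across 180°.
Signed shortest Δλ = ((113.370 − -164.307 + 180) mod 360) − 180 = -82.323°.
Going west by 82.323° from -164.307° passes through 180° before reaching +113.370°.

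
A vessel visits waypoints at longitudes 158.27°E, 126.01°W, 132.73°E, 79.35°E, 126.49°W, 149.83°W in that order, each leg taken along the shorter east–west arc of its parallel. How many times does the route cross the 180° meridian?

Leg 1: +158.27° → -126.01°, shortest Δλ = 75.72° (east) — crosses 180°.
Leg 2: -126.01° → +132.73°, shortest Δλ = -101.26° (west) — crosses 180°.
Leg 3: +132.73° → +79.35°, shortest Δλ = -53.38° (west) — does not cross 180°.
Leg 4: +79.35° → -126.49°, shortest Δλ = 154.16° (east) — crosses 180°.
Leg 5: -126.49° → -149.83°, shortest Δλ = -23.34° (west) — does not cross 180°.
Total crossings: 3.

3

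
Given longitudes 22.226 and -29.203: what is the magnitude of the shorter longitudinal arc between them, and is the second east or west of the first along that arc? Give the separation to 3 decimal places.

Raw difference: -29.203 − 22.226 = -51.429°.
Normalise into (−180°, 180°]: -51.429° stays -51.429°.
Negative ⇒ the second point lies to the west; separation 51.429°.

51.429° west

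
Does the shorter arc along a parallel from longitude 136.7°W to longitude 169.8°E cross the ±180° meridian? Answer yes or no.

Yes

Naïve |169.8 − -136.7| = 306.5° > 180°, so the shorter arc goes the other way round — across 180°.
Signed shortest Δλ = ((169.8 − -136.7 + 180) mod 360) − 180 = -53.5°.
Going west by 53.5° from -136.7° passes through 180° before reaching +169.8°.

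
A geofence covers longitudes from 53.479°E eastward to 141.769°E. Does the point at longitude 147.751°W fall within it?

No

Band width going east from +53.479° to +141.769°: ((141.769 − 53.479) mod 360) = 88.290°.
Offset of -147.751° east of the west edge: ((-147.751 − 53.479) mod 360) = 158.770°.
158.770° > 88.290° ⇒ outside.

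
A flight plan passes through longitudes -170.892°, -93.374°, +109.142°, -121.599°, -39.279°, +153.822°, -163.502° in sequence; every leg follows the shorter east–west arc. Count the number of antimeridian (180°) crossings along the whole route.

4

Leg 1: -170.892° → -93.374°, shortest Δλ = 77.518° (east) — does not cross 180°.
Leg 2: -93.374° → +109.142°, shortest Δλ = -157.484° (west) — crosses 180°.
Leg 3: +109.142° → -121.599°, shortest Δλ = 129.259° (east) — crosses 180°.
Leg 4: -121.599° → -39.279°, shortest Δλ = 82.32° (east) — does not cross 180°.
Leg 5: -39.279° → +153.822°, shortest Δλ = -166.899° (west) — crosses 180°.
Leg 6: +153.822° → -163.502°, shortest Δλ = 42.676° (east) — crosses 180°.
Total crossings: 4.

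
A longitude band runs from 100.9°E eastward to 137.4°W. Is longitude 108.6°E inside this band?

Yes

Band width going east from +100.9° to -137.4°: ((-137.4 − 100.9) mod 360) = 121.7°.
Offset of +108.6° east of the west edge: ((108.6 − 100.9) mod 360) = 7.7°.
7.7° ≤ 121.7° ⇒ inside.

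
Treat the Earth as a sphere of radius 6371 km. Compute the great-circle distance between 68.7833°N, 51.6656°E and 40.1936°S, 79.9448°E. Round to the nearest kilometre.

12341 km

Δλ = 79.9448 − 51.6656 = 28.2792°.
Δφ = -40.1936 − 68.7833 = -108.9769°.
a = sin²(Δφ/2) + cos φ₁ · cos φ₂ · sin²(Δλ/2) = 0.679090.
c = 2·atan2(√a, √(1−a)) = 1.93711 rad → d = 6371·c ≈ 12341.36 km.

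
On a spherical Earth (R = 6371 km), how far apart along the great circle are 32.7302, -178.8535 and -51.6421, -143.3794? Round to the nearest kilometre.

10000 km

Δλ = -143.3794 − -178.8535 = 35.4741°.
Δφ = -51.6421 − 32.7302 = -84.3723°.
a = sin²(Δφ/2) + cos φ₁ · cos φ₂ · sin²(Δλ/2) = 0.499419.
c = 2·atan2(√a, √(1−a)) = 1.56963 rad → d = 6371·c ≈ 10000.14 km.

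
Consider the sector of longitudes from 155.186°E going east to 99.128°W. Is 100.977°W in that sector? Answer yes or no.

Band width going east from +155.186° to -99.128°: ((-99.128 − 155.186) mod 360) = 105.686°.
Offset of -100.977° east of the west edge: ((-100.977 − 155.186) mod 360) = 103.837°.
103.837° ≤ 105.686° ⇒ inside.

Yes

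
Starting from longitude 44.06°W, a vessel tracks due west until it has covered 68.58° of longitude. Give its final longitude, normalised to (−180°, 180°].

Start at -44.06°; shift −68.58° → -112.64°.
-112.64° already lies in (−180°, 180°].

112.64°W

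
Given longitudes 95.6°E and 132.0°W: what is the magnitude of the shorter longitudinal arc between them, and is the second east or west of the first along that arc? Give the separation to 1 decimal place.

132.4° east

Raw difference: -132.0 − 95.6 = -227.6°.
Normalise into (−180°, 180°]: -227.6° + 360° = 132.4°.
Positive ⇒ the second point lies to the east; separation 132.4°.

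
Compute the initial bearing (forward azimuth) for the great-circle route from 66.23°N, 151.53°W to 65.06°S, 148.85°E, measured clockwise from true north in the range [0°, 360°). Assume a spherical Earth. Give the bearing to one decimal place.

213.0°

Δλ = 148.85 − -151.53 = 300.38°; wrapped into (−180°, 180°]: -59.62°.
θ = atan2( sin Δλ · cos φ₂ , cos φ₁ · sin φ₂ − sin φ₁ · cos φ₂ · cos Δλ )
  = atan2(-0.36377, -0.56064) = -147.023° → normalised to [0°, 360°): 212.977°.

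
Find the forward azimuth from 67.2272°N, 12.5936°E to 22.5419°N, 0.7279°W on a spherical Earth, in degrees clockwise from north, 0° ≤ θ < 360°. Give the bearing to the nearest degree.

Δλ = -0.7279 − 12.5936 = -13.3215°.
θ = atan2( sin Δλ · cos φ₂ , cos φ₁ · sin φ₂ − sin φ₁ · cos φ₂ · cos Δλ )
  = atan2(-0.21281, -0.68030) = -162.629° → normalised to [0°, 360°): 197.371°.

197°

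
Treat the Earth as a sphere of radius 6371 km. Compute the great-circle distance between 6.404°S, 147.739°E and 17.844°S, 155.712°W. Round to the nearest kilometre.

6254 km

Δλ = -155.712 − 147.739 = -303.451°; wrapped into (−180°, 180°]: 56.549°.
Δφ = -17.844 − -6.404 = -11.440°.
a = sin²(Δφ/2) + cos φ₁ · cos φ₂ · sin²(Δλ/2) = 0.222195.
c = 2·atan2(√a, √(1−a)) = 0.98170 rad → d = 6371·c ≈ 6254.40 km.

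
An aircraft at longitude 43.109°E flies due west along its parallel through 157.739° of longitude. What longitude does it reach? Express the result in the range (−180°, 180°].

114.630°W

Start at +43.109°; shift −157.739° → -114.630°.
-114.630° already lies in (−180°, 180°].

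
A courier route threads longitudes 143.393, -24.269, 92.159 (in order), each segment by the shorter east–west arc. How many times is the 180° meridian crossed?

Leg 1: +143.393° → -24.269°, shortest Δλ = -167.662° (west) — does not cross 180°.
Leg 2: -24.269° → +92.159°, shortest Δλ = 116.428° (east) — does not cross 180°.
Total crossings: 0.

0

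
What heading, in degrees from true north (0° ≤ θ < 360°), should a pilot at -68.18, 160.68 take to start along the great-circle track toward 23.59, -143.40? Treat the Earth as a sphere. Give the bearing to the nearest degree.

Δλ = -143.40 − 160.68 = -304.08°; wrapped into (−180°, 180°]: 55.92°.
θ = atan2( sin Δλ · cos φ₂ , cos φ₁ · sin φ₂ − sin φ₁ · cos φ₂ · cos Δλ )
  = atan2(0.75904, 0.62548) = 50.510° → normalised to [0°, 360°): 50.510°.

51°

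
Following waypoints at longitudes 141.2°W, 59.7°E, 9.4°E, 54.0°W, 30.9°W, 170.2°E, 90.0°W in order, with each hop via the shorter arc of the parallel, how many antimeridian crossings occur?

Leg 1: -141.2° → +59.7°, shortest Δλ = -159.1° (west) — crosses 180°.
Leg 2: +59.7° → +9.4°, shortest Δλ = -50.3° (west) — does not cross 180°.
Leg 3: +9.4° → -54.0°, shortest Δλ = -63.4° (west) — does not cross 180°.
Leg 4: -54.0° → -30.9°, shortest Δλ = 23.1° (east) — does not cross 180°.
Leg 5: -30.9° → +170.2°, shortest Δλ = -158.9° (west) — crosses 180°.
Leg 6: +170.2° → -90.0°, shortest Δλ = 99.8° (east) — crosses 180°.
Total crossings: 3.

3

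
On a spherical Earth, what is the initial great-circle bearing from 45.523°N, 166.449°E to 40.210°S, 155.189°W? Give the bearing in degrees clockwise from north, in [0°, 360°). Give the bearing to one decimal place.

Δλ = -155.189 − 166.449 = -321.638°; wrapped into (−180°, 180°]: 38.362°.
θ = atan2( sin Δλ · cos φ₂ , cos φ₁ · sin φ₂ − sin φ₁ · cos φ₂ · cos Δλ )
  = atan2(0.47396, -0.87958) = 151.682° → normalised to [0°, 360°): 151.682°.

151.7°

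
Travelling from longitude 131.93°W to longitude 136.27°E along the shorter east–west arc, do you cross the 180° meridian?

Naïve |136.27 − -131.93| = 268.2° > 180°, so the shorter arc goes the other way round — across 180°.
Signed shortest Δλ = ((136.27 − -131.93 + 180) mod 360) − 180 = -91.8°.
Going west by 91.8° from -131.93° passes through 180° before reaching +136.27°.

Yes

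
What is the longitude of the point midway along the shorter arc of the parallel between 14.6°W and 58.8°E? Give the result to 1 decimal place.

22.1°E

Signed shortest Δλ from -14.6° to +58.8° is +73.4°.
Midpoint longitude = -14.6° + (+73.4°)/2 = -14.6° + 36.7° = +22.1°.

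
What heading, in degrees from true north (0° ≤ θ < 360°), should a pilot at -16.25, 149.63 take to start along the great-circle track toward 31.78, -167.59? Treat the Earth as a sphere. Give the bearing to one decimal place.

Δλ = -167.59 − 149.63 = -317.22°; wrapped into (−180°, 180°]: 42.78°.
θ = atan2( sin Δλ · cos φ₂ , cos φ₁ · sin φ₂ − sin φ₁ · cos φ₂ · cos Δλ )
  = atan2(0.57736, 0.68021) = 40.324° → normalised to [0°, 360°): 40.324°.

40.3°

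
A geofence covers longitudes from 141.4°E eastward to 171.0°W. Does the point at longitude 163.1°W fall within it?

Band width going east from +141.4° to -171.0°: ((-171.0 − 141.4) mod 360) = 47.6°.
Offset of -163.1° east of the west edge: ((-163.1 − 141.4) mod 360) = 55.5°.
55.5° > 47.6° ⇒ outside.

No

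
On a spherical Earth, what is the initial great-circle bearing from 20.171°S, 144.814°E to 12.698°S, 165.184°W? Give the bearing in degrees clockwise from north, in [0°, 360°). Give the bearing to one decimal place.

89.2°

Δλ = -165.184 − 144.814 = -309.998°; wrapped into (−180°, 180°]: 50.002°.
θ = atan2( sin Δλ · cos φ₂ , cos φ₁ · sin φ₂ − sin φ₁ · cos φ₂ · cos Δλ )
  = atan2(0.74733, 0.00989) = 89.242° → normalised to [0°, 360°): 89.242°.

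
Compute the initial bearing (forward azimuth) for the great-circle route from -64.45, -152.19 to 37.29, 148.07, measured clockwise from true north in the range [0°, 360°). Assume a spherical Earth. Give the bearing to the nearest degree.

312°

Δλ = 148.07 − -152.19 = 300.26°; wrapped into (−180°, 180°]: -59.74°.
θ = atan2( sin Δλ · cos φ₂ , cos φ₁ · sin φ₂ − sin φ₁ · cos φ₂ · cos Δλ )
  = atan2(-0.68718, 0.62301) = -47.804° → normalised to [0°, 360°): 312.196°.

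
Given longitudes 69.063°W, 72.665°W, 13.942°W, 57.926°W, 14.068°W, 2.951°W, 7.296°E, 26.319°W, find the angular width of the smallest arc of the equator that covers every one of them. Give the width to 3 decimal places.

79.961°

Sort the longitudes: -72.665°, -69.063°, -57.926°, -26.319°, -14.068°, -13.942°, -2.951°, +7.296°.
Eastward gaps between consecutive values (wrapping around): 3.602°, 11.137°, 31.607°, 12.251°, 0.126°, 10.991°, 10.247°, 280.039°.
Largest gap = 280.039° ⇒ minimal covering band is its complement: 360° − 280.039° = 79.961°.
Band runs from -72.665° eastward to +7.296°.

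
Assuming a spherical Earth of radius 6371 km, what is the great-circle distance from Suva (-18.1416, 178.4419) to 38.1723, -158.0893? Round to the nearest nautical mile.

Δλ = -158.0893 − 178.4419 = -336.5312°; wrapped into (−180°, 180°]: 23.4688°.
Δφ = 38.1723 − -18.1416 = 56.3139°.
a = sin²(Δφ/2) + cos φ₁ · cos φ₂ · sin²(Δλ/2) = 0.253579.
c = 2·atan2(√a, √(1−a)) = 1.05544 rad → d = 6371·c ≈ 6724.23 km ≈ 3630.79 nmi.

3631 nmi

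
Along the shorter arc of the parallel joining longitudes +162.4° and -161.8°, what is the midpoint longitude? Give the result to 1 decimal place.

Signed shortest Δλ from +162.4° to -161.8° is +35.8°.
Midpoint longitude = +162.4° + (+35.8°)/2 = +162.4° + 17.9° = +180.3°.
Normalise into (−180°, 180°]: -179.7°.
(The naïve average (+162.4 + -161.8)/2 = 0.3° is on the wrong side of the globe.)

-179.7°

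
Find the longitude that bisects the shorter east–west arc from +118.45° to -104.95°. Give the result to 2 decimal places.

-173.25°

Signed shortest Δλ from +118.45° to -104.95° is +136.60°.
Midpoint longitude = +118.45° + (+136.60°)/2 = +118.45° + 68.30° = +186.75°.
Normalise into (−180°, 180°]: -173.25°.
(The naïve average (+118.45 + -104.95)/2 = 6.75° is on the wrong side of the globe.)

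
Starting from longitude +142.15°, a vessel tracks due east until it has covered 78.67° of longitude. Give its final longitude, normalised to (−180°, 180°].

Start at +142.15°; shift +78.67° → +220.82°.
+220.82° lies outside (−180°, 180°]; subtract 360° → -139.18°.

-139.18°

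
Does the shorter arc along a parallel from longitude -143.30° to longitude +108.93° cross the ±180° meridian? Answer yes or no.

Naïve |108.93 − -143.30| = 252.23° > 180°, so the shorter arc goes the other way round — across 180°.
Signed shortest Δλ = ((108.93 − -143.30 + 180) mod 360) − 180 = -107.77°.
Going west by 107.77° from -143.30° passes through 180° before reaching +108.93°.

Yes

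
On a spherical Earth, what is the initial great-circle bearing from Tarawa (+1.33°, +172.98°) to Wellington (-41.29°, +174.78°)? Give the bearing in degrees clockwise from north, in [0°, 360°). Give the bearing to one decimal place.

Δλ = 174.78 − 172.98 = 1.80°.
θ = atan2( sin Δλ · cos φ₂ , cos φ₁ · sin φ₂ − sin φ₁ · cos φ₂ · cos Δλ )
  = atan2(0.02360, -0.67712) = 178.004° → normalised to [0°, 360°): 178.004°.

178.0°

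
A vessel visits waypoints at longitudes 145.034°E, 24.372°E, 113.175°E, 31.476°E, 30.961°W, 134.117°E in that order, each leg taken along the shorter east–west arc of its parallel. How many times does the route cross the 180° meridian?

Leg 1: +145.034° → +24.372°, shortest Δλ = -120.662° (west) — does not cross 180°.
Leg 2: +24.372° → +113.175°, shortest Δλ = 88.803° (east) — does not cross 180°.
Leg 3: +113.175° → +31.476°, shortest Δλ = -81.699° (west) — does not cross 180°.
Leg 4: +31.476° → -30.961°, shortest Δλ = -62.437° (west) — does not cross 180°.
Leg 5: -30.961° → +134.117°, shortest Δλ = 165.078° (east) — does not cross 180°.
Total crossings: 0.

0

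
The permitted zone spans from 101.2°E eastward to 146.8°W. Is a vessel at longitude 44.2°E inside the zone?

No

Band width going east from +101.2° to -146.8°: ((-146.8 − 101.2) mod 360) = 112.0°.
Offset of +44.2° east of the west edge: ((44.2 − 101.2) mod 360) = 303.0°.
303.0° > 112.0° ⇒ outside.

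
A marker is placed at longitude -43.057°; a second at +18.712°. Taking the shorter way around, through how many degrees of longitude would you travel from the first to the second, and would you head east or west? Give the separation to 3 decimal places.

Raw difference: 18.712 − -43.057 = 61.769°.
Normalise into (−180°, 180°]: 61.769° stays 61.769°.
Positive ⇒ the second point lies to the east; separation 61.769°.

61.769° east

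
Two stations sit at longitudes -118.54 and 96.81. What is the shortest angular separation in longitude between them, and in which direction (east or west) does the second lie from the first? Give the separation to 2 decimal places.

144.65° west

Raw difference: 96.81 − -118.54 = 215.35°.
Normalise into (−180°, 180°]: 215.35° − 360° = -144.65°.
Negative ⇒ the second point lies to the west; separation 144.65°.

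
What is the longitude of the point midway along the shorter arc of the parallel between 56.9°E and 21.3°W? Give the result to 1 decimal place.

Signed shortest Δλ from +56.9° to -21.3° is -78.2°.
Midpoint longitude = +56.9° + (-78.2°)/2 = +56.9° − 39.1° = +17.8°.

17.8°E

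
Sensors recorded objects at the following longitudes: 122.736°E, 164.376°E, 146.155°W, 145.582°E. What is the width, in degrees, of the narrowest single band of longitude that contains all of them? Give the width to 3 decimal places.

Sort the longitudes: -146.155°, +122.736°, +145.582°, +164.376°.
Eastward gaps between consecutive values (wrapping around): 268.891°, 22.846°, 18.794°, 49.469°.
Largest gap = 268.891° ⇒ minimal covering band is its complement: 360° − 268.891° = 91.109°.
Band runs from +122.736° eastward to -146.155°, crossing the antimeridian.

91.109°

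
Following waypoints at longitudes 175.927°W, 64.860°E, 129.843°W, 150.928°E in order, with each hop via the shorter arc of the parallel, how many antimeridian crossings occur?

Leg 1: -175.927° → +64.860°, shortest Δλ = -119.213° (west) — crosses 180°.
Leg 2: +64.860° → -129.843°, shortest Δλ = 165.297° (east) — crosses 180°.
Leg 3: -129.843° → +150.928°, shortest Δλ = -79.229° (west) — crosses 180°.
Total crossings: 3.

3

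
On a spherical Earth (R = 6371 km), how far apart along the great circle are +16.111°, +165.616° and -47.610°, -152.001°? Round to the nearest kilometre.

8243 km

Δλ = -152.001 − 165.616 = -317.617°; wrapped into (−180°, 180°]: 42.383°.
Δφ = -47.610 − 16.111 = -63.721°.
a = sin²(Δφ/2) + cos φ₁ · cos φ₂ · sin²(Δλ/2) = 0.363265.
c = 2·atan2(√a, √(1−a)) = 1.29380 rad → d = 6371·c ≈ 8242.78 km.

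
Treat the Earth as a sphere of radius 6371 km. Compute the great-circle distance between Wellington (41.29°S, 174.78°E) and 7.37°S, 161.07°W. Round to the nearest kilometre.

4462 km

Δλ = -161.07 − 174.78 = -335.85°; wrapped into (−180°, 180°]: 24.15°.
Δφ = -7.37 − -41.29 = 33.92°.
a = sin²(Δφ/2) + cos φ₁ · cos φ₂ · sin²(Δλ/2) = 0.117701.
c = 2·atan2(√a, √(1−a)) = 0.70038 rad → d = 6371·c ≈ 4462.11 km.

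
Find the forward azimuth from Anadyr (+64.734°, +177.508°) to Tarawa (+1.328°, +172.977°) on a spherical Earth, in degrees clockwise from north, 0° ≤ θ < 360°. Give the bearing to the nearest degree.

185°

Δλ = 172.977 − 177.508 = -4.531°.
θ = atan2( sin Δλ · cos φ₂ , cos φ₁ · sin φ₂ − sin φ₁ · cos φ₂ · cos Δλ )
  = atan2(-0.07898, -0.89138) = -174.937° → normalised to [0°, 360°): 185.063°.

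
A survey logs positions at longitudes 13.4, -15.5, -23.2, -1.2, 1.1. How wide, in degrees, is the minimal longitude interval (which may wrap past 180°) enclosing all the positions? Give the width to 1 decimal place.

Sort the longitudes: -23.2°, -15.5°, -1.2°, +1.1°, +13.4°.
Eastward gaps between consecutive values (wrapping around): 7.7°, 14.3°, 2.3°, 12.3°, 323.4°.
Largest gap = 323.4° ⇒ minimal covering band is its complement: 360° − 323.4° = 36.6°.
Band runs from -23.2° eastward to +13.4°.

36.6°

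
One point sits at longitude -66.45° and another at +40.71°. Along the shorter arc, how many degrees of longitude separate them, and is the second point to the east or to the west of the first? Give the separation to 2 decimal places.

107.16° east

Raw difference: 40.71 − -66.45 = 107.16°.
Normalise into (−180°, 180°]: 107.16° stays 107.16°.
Positive ⇒ the second point lies to the east; separation 107.16°.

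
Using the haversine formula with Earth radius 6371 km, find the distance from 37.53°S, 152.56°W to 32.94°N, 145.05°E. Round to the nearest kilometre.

10153 km

Δλ = 145.05 − -152.56 = 297.61°; wrapped into (−180°, 180°]: -62.39°.
Δφ = 32.94 − -37.53 = 70.47°.
a = sin²(Δφ/2) + cos φ₁ · cos φ₂ · sin²(Δλ/2) = 0.511399.
c = 2·atan2(√a, √(1−a)) = 1.59360 rad → d = 6371·c ≈ 10152.80 km.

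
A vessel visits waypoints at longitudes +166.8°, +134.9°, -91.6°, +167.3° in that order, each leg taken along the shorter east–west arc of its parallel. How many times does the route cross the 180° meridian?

2

Leg 1: +166.8° → +134.9°, shortest Δλ = -31.9° (west) — does not cross 180°.
Leg 2: +134.9° → -91.6°, shortest Δλ = 133.5° (east) — crosses 180°.
Leg 3: -91.6° → +167.3°, shortest Δλ = -101.1° (west) — crosses 180°.
Total crossings: 2.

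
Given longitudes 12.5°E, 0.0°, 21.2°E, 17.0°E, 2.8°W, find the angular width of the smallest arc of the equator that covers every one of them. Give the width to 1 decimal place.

Sort the longitudes: -2.8°, +0.0°, +12.5°, +17.0°, +21.2°.
Eastward gaps between consecutive values (wrapping around): 2.8°, 12.5°, 4.5°, 4.2°, 336.0°.
Largest gap = 336.0° ⇒ minimal covering band is its complement: 360° − 336.0° = 24.0°.
Band runs from -2.8° eastward to +21.2°.

24.0°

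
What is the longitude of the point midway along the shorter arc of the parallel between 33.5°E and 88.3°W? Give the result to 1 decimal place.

Signed shortest Δλ from +33.5° to -88.3° is -121.8°.
Midpoint longitude = +33.5° + (-121.8°)/2 = +33.5° − 60.9° = -27.4°.

27.4°W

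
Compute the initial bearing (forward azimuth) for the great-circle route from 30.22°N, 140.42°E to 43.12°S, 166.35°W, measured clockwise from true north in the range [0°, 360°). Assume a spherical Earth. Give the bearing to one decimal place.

144.2°

Δλ = -166.35 − 140.42 = -306.77°; wrapped into (−180°, 180°]: 53.23°.
θ = atan2( sin Δλ · cos φ₂ , cos φ₁ · sin φ₂ − sin φ₁ · cos φ₂ · cos Δλ )
  = atan2(0.58470, -0.81056) = 144.195° → normalised to [0°, 360°): 144.195°.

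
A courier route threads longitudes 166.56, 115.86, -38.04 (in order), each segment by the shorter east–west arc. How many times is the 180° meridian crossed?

0

Leg 1: +166.56° → +115.86°, shortest Δλ = -50.7° (west) — does not cross 180°.
Leg 2: +115.86° → -38.04°, shortest Δλ = -153.9° (west) — does not cross 180°.
Total crossings: 0.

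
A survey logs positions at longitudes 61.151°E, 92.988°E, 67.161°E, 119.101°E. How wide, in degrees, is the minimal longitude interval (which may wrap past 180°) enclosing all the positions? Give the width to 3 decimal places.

Sort the longitudes: +61.151°, +67.161°, +92.988°, +119.101°.
Eastward gaps between consecutive values (wrapping around): 6.010°, 25.827°, 26.113°, 302.050°.
Largest gap = 302.050° ⇒ minimal covering band is its complement: 360° − 302.050° = 57.950°.
Band runs from +61.151° eastward to +119.101°.

57.950°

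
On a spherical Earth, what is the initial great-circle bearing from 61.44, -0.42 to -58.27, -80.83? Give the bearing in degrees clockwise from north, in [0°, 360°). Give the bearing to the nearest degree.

227°

Δλ = -80.83 − -0.42 = -80.41°.
θ = atan2( sin Δλ · cos φ₂ , cos φ₁ · sin φ₂ − sin φ₁ · cos φ₂ · cos Δλ )
  = atan2(-0.51857, -0.48358) = -133.000° → normalised to [0°, 360°): 227.000°.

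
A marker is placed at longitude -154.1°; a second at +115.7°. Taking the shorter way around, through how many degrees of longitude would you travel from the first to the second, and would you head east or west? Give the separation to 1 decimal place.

Raw difference: 115.7 − -154.1 = 269.8°.
Normalise into (−180°, 180°]: 269.8° − 360° = -90.2°.
Negative ⇒ the second point lies to the west; separation 90.2°.

90.2° west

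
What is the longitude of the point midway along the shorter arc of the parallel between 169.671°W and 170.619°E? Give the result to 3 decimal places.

179.526°W

Signed shortest Δλ from -169.671° to +170.619° is -19.710°.
Midpoint longitude = -169.671° + (-19.710°)/2 = -169.671° − 9.855° = -179.526°.
(The naïve average (-169.671 + +170.619)/2 = 0.474° is on the wrong side of the globe.)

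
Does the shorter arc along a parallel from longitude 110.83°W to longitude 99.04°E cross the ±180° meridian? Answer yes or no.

Naïve |99.04 − -110.83| = 209.87° > 180°, so the shorter arc goes the other way round — across 180°.
Signed shortest Δλ = ((99.04 − -110.83 + 180) mod 360) − 180 = -150.13°.
Going west by 150.13° from -110.83° passes through 180° before reaching +99.04°.

Yes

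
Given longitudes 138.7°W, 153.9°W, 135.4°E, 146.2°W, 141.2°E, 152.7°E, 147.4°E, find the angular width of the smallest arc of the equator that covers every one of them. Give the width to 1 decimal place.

Sort the longitudes: -153.9°, -146.2°, -138.7°, +135.4°, +141.2°, +147.4°, +152.7°.
Eastward gaps between consecutive values (wrapping around): 7.7°, 7.5°, 274.1°, 5.8°, 6.2°, 5.3°, 53.4°.
Largest gap = 274.1° ⇒ minimal covering band is its complement: 360° − 274.1° = 85.9°.
Band runs from +135.4° eastward to -138.7°, crossing the antimeridian.

85.9°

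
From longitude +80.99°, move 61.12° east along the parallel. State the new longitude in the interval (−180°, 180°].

+142.11°

Start at +80.99°; shift +61.12° → +142.11°.
+142.11° already lies in (−180°, 180°].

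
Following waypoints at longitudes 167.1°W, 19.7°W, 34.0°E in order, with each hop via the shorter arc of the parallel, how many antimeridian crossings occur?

0

Leg 1: -167.1° → -19.7°, shortest Δλ = 147.4° (east) — does not cross 180°.
Leg 2: -19.7° → +34.0°, shortest Δλ = 53.7° (east) — does not cross 180°.
Total crossings: 0.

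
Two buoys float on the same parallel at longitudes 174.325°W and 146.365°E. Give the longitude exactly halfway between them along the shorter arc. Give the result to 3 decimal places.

166.020°E

Signed shortest Δλ from -174.325° to +146.365° is -39.310°.
Midpoint longitude = -174.325° + (-39.310°)/2 = -174.325° − 19.655° = -193.980°.
Normalise into (−180°, 180°]: +166.020°.
(The naïve average (-174.325 + +146.365)/2 = -13.98° is on the wrong side of the globe.)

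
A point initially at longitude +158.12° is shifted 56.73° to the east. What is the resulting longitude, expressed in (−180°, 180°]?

Start at +158.12°; shift +56.73° → +214.85°.
+214.85° lies outside (−180°, 180°]; subtract 360° → -145.15°.

-145.15°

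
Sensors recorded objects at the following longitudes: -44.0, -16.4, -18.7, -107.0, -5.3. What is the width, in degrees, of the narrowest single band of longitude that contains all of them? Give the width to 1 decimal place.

101.7°

Sort the longitudes: -107.0°, -44.0°, -18.7°, -16.4°, -5.3°.
Eastward gaps between consecutive values (wrapping around): 63.0°, 25.3°, 2.3°, 11.1°, 258.3°.
Largest gap = 258.3° ⇒ minimal covering band is its complement: 360° − 258.3° = 101.7°.
Band runs from -107.0° eastward to -5.3°.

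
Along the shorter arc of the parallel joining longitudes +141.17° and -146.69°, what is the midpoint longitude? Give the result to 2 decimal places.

Signed shortest Δλ from +141.17° to -146.69° is +72.14°.
Midpoint longitude = +141.17° + (+72.14°)/2 = +141.17° + 36.07° = +177.24°.
(The naïve average (+141.17 + -146.69)/2 = -2.76° is on the wrong side of the globe.)

+177.24°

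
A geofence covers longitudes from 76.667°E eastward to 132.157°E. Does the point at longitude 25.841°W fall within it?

No

Band width going east from +76.667° to +132.157°: ((132.157 − 76.667) mod 360) = 55.490°.
Offset of -25.841° east of the west edge: ((-25.841 − 76.667) mod 360) = 257.492°.
257.492° > 55.490° ⇒ outside.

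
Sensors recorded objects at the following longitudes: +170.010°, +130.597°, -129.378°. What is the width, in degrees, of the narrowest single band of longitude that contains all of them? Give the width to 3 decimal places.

Sort the longitudes: -129.378°, +130.597°, +170.010°.
Eastward gaps between consecutive values (wrapping around): 259.975°, 39.413°, 60.612°.
Largest gap = 259.975° ⇒ minimal covering band is its complement: 360° − 259.975° = 100.025°.
Band runs from +130.597° eastward to -129.378°, crossing the antimeridian.

100.025°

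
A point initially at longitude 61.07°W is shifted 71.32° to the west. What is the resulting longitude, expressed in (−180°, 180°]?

Start at -61.07°; shift −71.32° → -132.39°.
-132.39° already lies in (−180°, 180°].

132.39°W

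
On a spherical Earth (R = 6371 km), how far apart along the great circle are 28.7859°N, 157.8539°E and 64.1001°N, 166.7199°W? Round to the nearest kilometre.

4651 km

Δλ = -166.7199 − 157.8539 = -324.5738°; wrapped into (−180°, 180°]: 35.4262°.
Δφ = 64.1001 − 28.7859 = 35.3142°.
a = sin²(Δφ/2) + cos φ₁ · cos φ₂ · sin²(Δλ/2) = 0.127440.
c = 2·atan2(√a, √(1−a)) = 0.73008 rad → d = 6371·c ≈ 4651.35 km.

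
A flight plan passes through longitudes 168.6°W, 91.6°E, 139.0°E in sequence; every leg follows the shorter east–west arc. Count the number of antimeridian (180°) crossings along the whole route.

Leg 1: -168.6° → +91.6°, shortest Δλ = -99.8° (west) — crosses 180°.
Leg 2: +91.6° → +139.0°, shortest Δλ = 47.4° (east) — does not cross 180°.
Total crossings: 1.

1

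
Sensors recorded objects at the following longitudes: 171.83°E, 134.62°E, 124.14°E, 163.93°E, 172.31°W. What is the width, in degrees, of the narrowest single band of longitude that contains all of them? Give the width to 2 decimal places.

Sort the longitudes: -172.31°, +124.14°, +134.62°, +163.93°, +171.83°.
Eastward gaps between consecutive values (wrapping around): 296.45°, 10.48°, 29.31°, 7.90°, 15.86°.
Largest gap = 296.45° ⇒ minimal covering band is its complement: 360° − 296.45° = 63.55°.
Band runs from +124.14° eastward to -172.31°, crossing the antimeridian.

63.55°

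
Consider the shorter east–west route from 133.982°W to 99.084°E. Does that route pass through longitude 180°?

Naïve |99.084 − -133.982| = 233.066° > 180°, so the shorter arc goes the other way round — across 180°.
Signed shortest Δλ = ((99.084 − -133.982 + 180) mod 360) − 180 = -126.934°.
Going west by 126.934° from -133.982° passes through 180° before reaching +99.084°.

Yes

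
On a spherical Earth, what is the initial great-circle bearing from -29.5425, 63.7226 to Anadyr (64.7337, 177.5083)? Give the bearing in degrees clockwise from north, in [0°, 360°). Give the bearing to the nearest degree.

29°

Δλ = 177.5083 − 63.7226 = 113.7857°.
θ = atan2( sin Δλ · cos φ₂ , cos φ₁ · sin φ₂ − sin φ₁ · cos φ₂ · cos Δλ )
  = atan2(0.39057, 0.70188) = 29.094° → normalised to [0°, 360°): 29.094°.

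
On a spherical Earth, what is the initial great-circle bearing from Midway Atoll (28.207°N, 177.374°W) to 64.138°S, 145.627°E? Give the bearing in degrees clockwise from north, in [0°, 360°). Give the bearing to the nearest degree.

195°

Δλ = 145.627 − -177.374 = 323.001°; wrapped into (−180°, 180°]: -36.999°.
θ = atan2( sin Δλ · cos φ₂ , cos φ₁ · sin φ₂ − sin φ₁ · cos φ₂ · cos Δλ )
  = atan2(-0.26251, -0.95765) = -164.671° → normalised to [0°, 360°): 195.329°.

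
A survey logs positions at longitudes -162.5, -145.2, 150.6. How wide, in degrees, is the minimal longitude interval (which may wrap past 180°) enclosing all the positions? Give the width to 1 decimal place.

Sort the longitudes: -162.5°, -145.2°, +150.6°.
Eastward gaps between consecutive values (wrapping around): 17.3°, 295.8°, 46.9°.
Largest gap = 295.8° ⇒ minimal covering band is its complement: 360° − 295.8° = 64.2°.
Band runs from +150.6° eastward to -145.2°, crossing the antimeridian.

64.2°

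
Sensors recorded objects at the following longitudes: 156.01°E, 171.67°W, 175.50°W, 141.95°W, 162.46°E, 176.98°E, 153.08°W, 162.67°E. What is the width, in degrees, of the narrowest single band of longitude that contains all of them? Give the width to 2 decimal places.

Sort the longitudes: -175.50°, -171.67°, -153.08°, -141.95°, +156.01°, +162.46°, +162.67°, +176.98°.
Eastward gaps between consecutive values (wrapping around): 3.83°, 18.59°, 11.13°, 297.96°, 6.45°, 0.21°, 14.31°, 7.52°.
Largest gap = 297.96° ⇒ minimal covering band is its complement: 360° − 297.96° = 62.04°.
Band runs from +156.01° eastward to -141.95°, crossing the antimeridian.

62.04°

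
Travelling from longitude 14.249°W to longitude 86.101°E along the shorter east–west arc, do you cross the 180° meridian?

Signed shortest Δλ = ((86.101 − -14.249 + 180) mod 360) − 180 = 100.35°.
Going east by 100.35° from -14.249° reaches +86.101° without touching 180°.

No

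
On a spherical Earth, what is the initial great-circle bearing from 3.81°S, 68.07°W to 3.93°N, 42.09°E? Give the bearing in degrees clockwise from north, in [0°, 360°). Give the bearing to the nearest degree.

87°

Δλ = 42.09 − -68.07 = 110.16°.
θ = atan2( sin Δλ · cos φ₂ , cos φ₁ · sin φ₂ − sin φ₁ · cos φ₂ · cos Δλ )
  = atan2(0.93653, 0.04554) = 87.216° → normalised to [0°, 360°): 87.216°.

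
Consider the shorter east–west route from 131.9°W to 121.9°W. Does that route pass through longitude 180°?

Signed shortest Δλ = ((-121.9 − -131.9 + 180) mod 360) − 180 = 10.0°.
Going east by 10.0° from -131.9° reaches -121.9° without touching 180°.

No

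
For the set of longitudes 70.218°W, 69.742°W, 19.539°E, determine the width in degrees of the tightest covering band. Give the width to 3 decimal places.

Sort the longitudes: -70.218°, -69.742°, +19.539°.
Eastward gaps between consecutive values (wrapping around): 0.476°, 89.281°, 270.243°.
Largest gap = 270.243° ⇒ minimal covering band is its complement: 360° − 270.243° = 89.757°.
Band runs from -70.218° eastward to +19.539°.

89.757°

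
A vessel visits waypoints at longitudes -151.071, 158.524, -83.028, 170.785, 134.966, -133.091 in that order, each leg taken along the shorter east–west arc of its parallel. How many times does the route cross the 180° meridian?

Leg 1: -151.071° → +158.524°, shortest Δλ = -50.405° (west) — crosses 180°.
Leg 2: +158.524° → -83.028°, shortest Δλ = 118.448° (east) — crosses 180°.
Leg 3: -83.028° → +170.785°, shortest Δλ = -106.187° (west) — crosses 180°.
Leg 4: +170.785° → +134.966°, shortest Δλ = -35.819° (west) — does not cross 180°.
Leg 5: +134.966° → -133.091°, shortest Δλ = 91.943° (east) — crosses 180°.
Total crossings: 4.

4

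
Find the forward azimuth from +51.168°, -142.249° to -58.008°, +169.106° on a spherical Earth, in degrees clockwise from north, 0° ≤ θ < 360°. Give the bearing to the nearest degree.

206°

Δλ = 169.106 − -142.249 = 311.355°; wrapped into (−180°, 180°]: -48.645°.
θ = atan2( sin Δλ · cos φ₂ , cos φ₁ · sin φ₂ − sin φ₁ · cos φ₂ · cos Δλ )
  = atan2(-0.39768, -0.80449) = -153.695° → normalised to [0°, 360°): 206.305°.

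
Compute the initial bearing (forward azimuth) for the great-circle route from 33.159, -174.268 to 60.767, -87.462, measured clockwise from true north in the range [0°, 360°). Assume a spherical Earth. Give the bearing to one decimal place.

34.3°

Δλ = -87.462 − -174.268 = 86.806°.
θ = atan2( sin Δλ · cos φ₂ , cos φ₁ · sin φ₂ − sin φ₁ · cos φ₂ · cos Δλ )
  = atan2(0.48760, 0.71565) = 34.268° → normalised to [0°, 360°): 34.268°.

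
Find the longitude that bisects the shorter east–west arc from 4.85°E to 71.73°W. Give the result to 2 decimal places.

33.44°W

Signed shortest Δλ from +4.85° to -71.73° is -76.58°.
Midpoint longitude = +4.85° + (-76.58°)/2 = +4.85° − 38.29° = -33.44°.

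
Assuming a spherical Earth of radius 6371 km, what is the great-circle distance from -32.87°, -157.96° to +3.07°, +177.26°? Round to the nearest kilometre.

Δλ = 177.26 − -157.96 = 335.22°; wrapped into (−180°, 180°]: -24.78°.
Δφ = 3.07 − -32.87 = 35.94°.
a = sin²(Δφ/2) + cos φ₁ · cos φ₂ · sin²(Δλ/2) = 0.133796.
c = 2·atan2(√a, √(1−a)) = 0.74894 rad → d = 6371·c ≈ 4771.53 km.

4772 km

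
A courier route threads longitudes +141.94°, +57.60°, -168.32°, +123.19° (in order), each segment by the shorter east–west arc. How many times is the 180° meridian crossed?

Leg 1: +141.94° → +57.60°, shortest Δλ = -84.34° (west) — does not cross 180°.
Leg 2: +57.60° → -168.32°, shortest Δλ = 134.08° (east) — crosses 180°.
Leg 3: -168.32° → +123.19°, shortest Δλ = -68.49° (west) — crosses 180°.
Total crossings: 2.

2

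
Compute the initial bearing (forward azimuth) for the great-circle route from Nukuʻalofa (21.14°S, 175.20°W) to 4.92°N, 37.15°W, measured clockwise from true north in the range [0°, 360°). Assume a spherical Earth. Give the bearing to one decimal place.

Δλ = -37.15 − -175.20 = 138.05°.
θ = atan2( sin Δλ · cos φ₂ , cos φ₁ · sin φ₂ − sin φ₁ · cos φ₂ · cos Δλ )
  = atan2(0.66602, -0.18724) = 105.703° → normalised to [0°, 360°): 105.703°.

105.7°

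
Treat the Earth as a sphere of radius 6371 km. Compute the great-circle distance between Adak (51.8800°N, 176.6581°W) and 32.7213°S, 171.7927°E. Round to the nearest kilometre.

Δλ = 171.7927 − -176.6581 = 348.4508°; wrapped into (−180°, 180°]: -11.5492°.
Δφ = -32.7213 − 51.8800 = -84.6013°.
a = sin²(Δφ/2) + cos φ₁ · cos φ₂ · sin²(Δλ/2) = 0.458215.
c = 2·atan2(√a, √(1−a)) = 1.48713 rad → d = 6371·c ≈ 9474.49 km.

9474 km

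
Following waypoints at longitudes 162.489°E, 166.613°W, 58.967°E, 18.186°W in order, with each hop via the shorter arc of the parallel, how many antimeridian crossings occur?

Leg 1: +162.489° → -166.613°, shortest Δλ = 30.898° (east) — crosses 180°.
Leg 2: -166.613° → +58.967°, shortest Δλ = -134.42° (west) — crosses 180°.
Leg 3: +58.967° → -18.186°, shortest Δλ = -77.153° (west) — does not cross 180°.
Total crossings: 2.

2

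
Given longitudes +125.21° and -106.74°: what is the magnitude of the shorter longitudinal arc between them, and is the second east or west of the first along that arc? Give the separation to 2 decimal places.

128.05° east

Raw difference: -106.74 − 125.21 = -231.95°.
Normalise into (−180°, 180°]: -231.95° + 360° = 128.05°.
Positive ⇒ the second point lies to the east; separation 128.05°.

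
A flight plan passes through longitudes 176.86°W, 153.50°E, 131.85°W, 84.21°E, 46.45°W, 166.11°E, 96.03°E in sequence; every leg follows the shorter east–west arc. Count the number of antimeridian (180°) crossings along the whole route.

Leg 1: -176.86° → +153.50°, shortest Δλ = -29.64° (west) — crosses 180°.
Leg 2: +153.50° → -131.85°, shortest Δλ = 74.65° (east) — crosses 180°.
Leg 3: -131.85° → +84.21°, shortest Δλ = -143.94° (west) — crosses 180°.
Leg 4: +84.21° → -46.45°, shortest Δλ = -130.66° (west) — does not cross 180°.
Leg 5: -46.45° → +166.11°, shortest Δλ = -147.44° (west) — crosses 180°.
Leg 6: +166.11° → +96.03°, shortest Δλ = -70.08° (west) — does not cross 180°.
Total crossings: 4.

4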